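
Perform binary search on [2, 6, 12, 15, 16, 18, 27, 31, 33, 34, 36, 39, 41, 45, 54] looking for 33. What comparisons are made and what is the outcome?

Binary search for 33 in [2, 6, 12, 15, 16, 18, 27, 31, 33, 34, 36, 39, 41, 45, 54]:

lo=0, hi=14, mid=7, arr[mid]=31 -> 31 < 33, search right half
lo=8, hi=14, mid=11, arr[mid]=39 -> 39 > 33, search left half
lo=8, hi=10, mid=9, arr[mid]=34 -> 34 > 33, search left half
lo=8, hi=8, mid=8, arr[mid]=33 -> Found target at index 8!

Binary search finds 33 at index 8 after 4 comparisons. The search repeatedly halves the search space by comparing with the middle element.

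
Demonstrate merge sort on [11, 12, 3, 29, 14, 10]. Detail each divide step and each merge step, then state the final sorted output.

Merge sort trace:

Split: [11, 12, 3, 29, 14, 10] -> [11, 12, 3] and [29, 14, 10]
  Split: [11, 12, 3] -> [11] and [12, 3]
    Split: [12, 3] -> [12] and [3]
    Merge: [12] + [3] -> [3, 12]
  Merge: [11] + [3, 12] -> [3, 11, 12]
  Split: [29, 14, 10] -> [29] and [14, 10]
    Split: [14, 10] -> [14] and [10]
    Merge: [14] + [10] -> [10, 14]
  Merge: [29] + [10, 14] -> [10, 14, 29]
Merge: [3, 11, 12] + [10, 14, 29] -> [3, 10, 11, 12, 14, 29]

Final sorted array: [3, 10, 11, 12, 14, 29]

The merge sort proceeds by recursively splitting the array and merging sorted halves.
After all merges, the sorted array is [3, 10, 11, 12, 14, 29].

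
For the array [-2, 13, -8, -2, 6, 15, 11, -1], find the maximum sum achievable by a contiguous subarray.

Using Kadane's algorithm on [-2, 13, -8, -2, 6, 15, 11, -1]:

Scanning through the array:
Position 1 (value 13): max_ending_here = 13, max_so_far = 13
Position 2 (value -8): max_ending_here = 5, max_so_far = 13
Position 3 (value -2): max_ending_here = 3, max_so_far = 13
Position 4 (value 6): max_ending_here = 9, max_so_far = 13
Position 5 (value 15): max_ending_here = 24, max_so_far = 24
Position 6 (value 11): max_ending_here = 35, max_so_far = 35
Position 7 (value -1): max_ending_here = 34, max_so_far = 35

Maximum subarray: [13, -8, -2, 6, 15, 11]
Maximum sum: 35

The maximum subarray is [13, -8, -2, 6, 15, 11] with sum 35. This subarray runs from index 1 to index 6.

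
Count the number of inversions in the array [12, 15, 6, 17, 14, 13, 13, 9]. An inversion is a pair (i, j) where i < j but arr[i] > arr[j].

Finding inversions in [12, 15, 6, 17, 14, 13, 13, 9]:

(0, 2): arr[0]=12 > arr[2]=6
(0, 7): arr[0]=12 > arr[7]=9
(1, 2): arr[1]=15 > arr[2]=6
(1, 4): arr[1]=15 > arr[4]=14
(1, 5): arr[1]=15 > arr[5]=13
(1, 6): arr[1]=15 > arr[6]=13
(1, 7): arr[1]=15 > arr[7]=9
(3, 4): arr[3]=17 > arr[4]=14
(3, 5): arr[3]=17 > arr[5]=13
(3, 6): arr[3]=17 > arr[6]=13
(3, 7): arr[3]=17 > arr[7]=9
(4, 5): arr[4]=14 > arr[5]=13
(4, 6): arr[4]=14 > arr[6]=13
(4, 7): arr[4]=14 > arr[7]=9
(5, 7): arr[5]=13 > arr[7]=9
(6, 7): arr[6]=13 > arr[7]=9

Total inversions: 16

The array has 16 inversion(s): (0,2), (0,7), (1,2), (1,4), (1,5), (1,6), (1,7), (3,4), (3,5), (3,6), (3,7), (4,5), (4,6), (4,7), (5,7), (6,7). Each pair (i,j) satisfies i < j and arr[i] > arr[j].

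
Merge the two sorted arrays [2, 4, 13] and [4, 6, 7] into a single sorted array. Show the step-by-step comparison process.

Merging process:

Compare 2 vs 4: take 2 from left. Merged: [2]
Compare 4 vs 4: take 4 from left. Merged: [2, 4]
Compare 13 vs 4: take 4 from right. Merged: [2, 4, 4]
Compare 13 vs 6: take 6 from right. Merged: [2, 4, 4, 6]
Compare 13 vs 7: take 7 from right. Merged: [2, 4, 4, 6, 7]
Append remaining from left: [13]. Merged: [2, 4, 4, 6, 7, 13]

Final merged array: [2, 4, 4, 6, 7, 13]
Total comparisons: 5

The merged array is [2, 4, 4, 6, 7, 13], requiring 5 comparisons. The merge step runs in O(n) time where n is the total number of elements.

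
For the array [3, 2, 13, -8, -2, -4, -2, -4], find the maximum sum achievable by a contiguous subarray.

Using Kadane's algorithm on [3, 2, 13, -8, -2, -4, -2, -4]:

Scanning through the array:
Position 1 (value 2): max_ending_here = 5, max_so_far = 5
Position 2 (value 13): max_ending_here = 18, max_so_far = 18
Position 3 (value -8): max_ending_here = 10, max_so_far = 18
Position 4 (value -2): max_ending_here = 8, max_so_far = 18
Position 5 (value -4): max_ending_here = 4, max_so_far = 18
Position 6 (value -2): max_ending_here = 2, max_so_far = 18
Position 7 (value -4): max_ending_here = -2, max_so_far = 18

Maximum subarray: [3, 2, 13]
Maximum sum: 18

The maximum subarray is [3, 2, 13] with sum 18. This subarray runs from index 0 to index 2.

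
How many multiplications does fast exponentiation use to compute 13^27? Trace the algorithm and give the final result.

Computing 13^27 by squaring (build up from 13^1; each line after the first costs one multiplication):

13^1 = 13
13^2 = (13^1)^2 = 13^2 = 169
13^3 = 13 * 13^2 = 13 * 169 = 2197
13^6 = (13^3)^2 = 2197^2 = 4826809
13^12 = (13^6)^2 = 4826809^2 = 23298085122481
13^13 = 13 * 13^12 = 13 * 23298085122481 = 302875106592253
13^26 = (13^13)^2 = 302875106592253^2 = 91733330193268616658399616009
13^27 = 13 * 13^26 = 13 * 91733330193268616658399616009 = 1192533292512492016559195008117

Result: 1192533292512492016559195008117
Multiplications needed: 7 (7 lines after 13^1)

13^27 = 1192533292512492016559195008117. Using exponentiation by squaring, this requires 7 multiplications. The key idea: if the exponent is even, square the half-power; if odd, multiply by the base once.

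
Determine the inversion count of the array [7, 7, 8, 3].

Finding inversions in [7, 7, 8, 3]:

(0, 3): arr[0]=7 > arr[3]=3
(1, 3): arr[1]=7 > arr[3]=3
(2, 3): arr[2]=8 > arr[3]=3

Total inversions: 3

The array has 3 inversion(s): (0,3), (1,3), (2,3). Each pair (i,j) satisfies i < j and arr[i] > arr[j].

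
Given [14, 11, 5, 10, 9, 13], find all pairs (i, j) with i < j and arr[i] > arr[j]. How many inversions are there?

Finding inversions in [14, 11, 5, 10, 9, 13]:

(0, 1): arr[0]=14 > arr[1]=11
(0, 2): arr[0]=14 > arr[2]=5
(0, 3): arr[0]=14 > arr[3]=10
(0, 4): arr[0]=14 > arr[4]=9
(0, 5): arr[0]=14 > arr[5]=13
(1, 2): arr[1]=11 > arr[2]=5
(1, 3): arr[1]=11 > arr[3]=10
(1, 4): arr[1]=11 > arr[4]=9
(3, 4): arr[3]=10 > arr[4]=9

Total inversions: 9

The array has 9 inversion(s): (0,1), (0,2), (0,3), (0,4), (0,5), (1,2), (1,3), (1,4), (3,4). Each pair (i,j) satisfies i < j and arr[i] > arr[j].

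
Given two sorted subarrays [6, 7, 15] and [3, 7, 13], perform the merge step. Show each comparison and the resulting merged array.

Merging process:

Compare 6 vs 3: take 3 from right. Merged: [3]
Compare 6 vs 7: take 6 from left. Merged: [3, 6]
Compare 7 vs 7: take 7 from left. Merged: [3, 6, 7]
Compare 15 vs 7: take 7 from right. Merged: [3, 6, 7, 7]
Compare 15 vs 13: take 13 from right. Merged: [3, 6, 7, 7, 13]
Append remaining from left: [15]. Merged: [3, 6, 7, 7, 13, 15]

Final merged array: [3, 6, 7, 7, 13, 15]
Total comparisons: 5

The merged array is [3, 6, 7, 7, 13, 15], requiring 5 comparisons. The merge step runs in O(n) time where n is the total number of elements.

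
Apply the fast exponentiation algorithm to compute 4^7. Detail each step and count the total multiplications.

Computing 4^7 by squaring (build up from 4^1; each line after the first costs one multiplication):

4^1 = 4
4^2 = (4^1)^2 = 4^2 = 16
4^3 = 4 * 4^2 = 4 * 16 = 64
4^6 = (4^3)^2 = 64^2 = 4096
4^7 = 4 * 4^6 = 4 * 4096 = 16384

Result: 16384
Multiplications needed: 4 (4 lines after 4^1)

4^7 = 16384. Using exponentiation by squaring, this requires 4 multiplications. The key idea: if the exponent is even, square the half-power; if odd, multiply by the base once.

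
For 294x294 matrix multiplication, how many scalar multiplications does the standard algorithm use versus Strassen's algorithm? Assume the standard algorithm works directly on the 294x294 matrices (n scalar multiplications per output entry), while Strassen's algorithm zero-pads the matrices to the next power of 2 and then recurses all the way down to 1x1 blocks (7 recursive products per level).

Matrix multiplication for 294x294 matrices:

Strassen's algorithm requires power-of-2 dimensions. Pad 294x294 to 512x512 (next power of 2).

Standard algorithm: 294^3 = 25412184 multiplications
Strassen's algorithm: 7^(log2(512)) = 7^9 = 40353607 multiplications
Difference: 25412184 - 40353607 = -14941423 (Strassen uses MORE here due to padding overhead — for small or just-over-power-of-2 n, padding can outweigh the per-level savings)

Standard: 25412184 multiplications (294^3). Strassen: 40353607 multiplications (7^9, after padding to 512x512). Strassen reduces 8 recursive multiplications to 7 at each level.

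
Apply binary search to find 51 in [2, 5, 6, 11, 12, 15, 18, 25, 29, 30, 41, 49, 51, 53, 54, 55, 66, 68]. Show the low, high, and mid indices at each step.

Binary search for 51 in [2, 5, 6, 11, 12, 15, 18, 25, 29, 30, 41, 49, 51, 53, 54, 55, 66, 68]:

lo=0, hi=17, mid=8, arr[mid]=29 -> 29 < 51, search right half
lo=9, hi=17, mid=13, arr[mid]=53 -> 53 > 51, search left half
lo=9, hi=12, mid=10, arr[mid]=41 -> 41 < 51, search right half
lo=11, hi=12, mid=11, arr[mid]=49 -> 49 < 51, search right half
lo=12, hi=12, mid=12, arr[mid]=51 -> Found target at index 12!

Binary search finds 51 at index 12 after 5 comparisons. The search repeatedly halves the search space by comparing with the middle element.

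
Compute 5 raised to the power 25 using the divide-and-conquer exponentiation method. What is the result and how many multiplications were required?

Computing 5^25 by squaring (build up from 5^1; each line after the first costs one multiplication):

5^1 = 5
5^2 = (5^1)^2 = 5^2 = 25
5^3 = 5 * 5^2 = 5 * 25 = 125
5^6 = (5^3)^2 = 125^2 = 15625
5^12 = (5^6)^2 = 15625^2 = 244140625
5^24 = (5^12)^2 = 244140625^2 = 59604644775390625
5^25 = 5 * 5^24 = 5 * 59604644775390625 = 298023223876953125

Result: 298023223876953125
Multiplications needed: 6 (6 lines after 5^1)

5^25 = 298023223876953125. Using exponentiation by squaring, this requires 6 multiplications. The key idea: if the exponent is even, square the half-power; if odd, multiply by the base once.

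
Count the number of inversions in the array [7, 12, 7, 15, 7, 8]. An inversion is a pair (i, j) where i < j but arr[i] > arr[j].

Finding inversions in [7, 12, 7, 15, 7, 8]:

(1, 2): arr[1]=12 > arr[2]=7
(1, 4): arr[1]=12 > arr[4]=7
(1, 5): arr[1]=12 > arr[5]=8
(3, 4): arr[3]=15 > arr[4]=7
(3, 5): arr[3]=15 > arr[5]=8

Total inversions: 5

The array has 5 inversion(s): (1,2), (1,4), (1,5), (3,4), (3,5). Each pair (i,j) satisfies i < j and arr[i] > arr[j].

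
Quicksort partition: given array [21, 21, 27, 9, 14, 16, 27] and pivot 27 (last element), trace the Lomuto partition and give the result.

Lomuto partition with pivot = 27:

Initial array: [21, 21, 27, 9, 14, 16, 27]

arr[0]=21 <= 27: swap with position 0, array becomes [21, 21, 27, 9, 14, 16, 27]
arr[1]=21 <= 27: swap with position 1, array becomes [21, 21, 27, 9, 14, 16, 27]
arr[2]=27 <= 27: swap with position 2, array becomes [21, 21, 27, 9, 14, 16, 27]
arr[3]=9 <= 27: swap with position 3, array becomes [21, 21, 27, 9, 14, 16, 27]
arr[4]=14 <= 27: swap with position 4, array becomes [21, 21, 27, 9, 14, 16, 27]
arr[5]=16 <= 27: swap with position 5, array becomes [21, 21, 27, 9, 14, 16, 27]

Place pivot at position 6: [21, 21, 27, 9, 14, 16, 27]
Pivot position: 6

After partitioning with pivot 27, the array becomes [21, 21, 27, 9, 14, 16, 27]. The pivot is placed at index 6. All elements to the left of the pivot are <= 27, and all elements to the right are > 27.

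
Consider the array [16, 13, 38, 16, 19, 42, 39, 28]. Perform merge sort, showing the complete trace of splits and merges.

Merge sort trace:

Split: [16, 13, 38, 16, 19, 42, 39, 28] -> [16, 13, 38, 16] and [19, 42, 39, 28]
  Split: [16, 13, 38, 16] -> [16, 13] and [38, 16]
    Split: [16, 13] -> [16] and [13]
    Merge: [16] + [13] -> [13, 16]
    Split: [38, 16] -> [38] and [16]
    Merge: [38] + [16] -> [16, 38]
  Merge: [13, 16] + [16, 38] -> [13, 16, 16, 38]
  Split: [19, 42, 39, 28] -> [19, 42] and [39, 28]
    Split: [19, 42] -> [19] and [42]
    Merge: [19] + [42] -> [19, 42]
    Split: [39, 28] -> [39] and [28]
    Merge: [39] + [28] -> [28, 39]
  Merge: [19, 42] + [28, 39] -> [19, 28, 39, 42]
Merge: [13, 16, 16, 38] + [19, 28, 39, 42] -> [13, 16, 16, 19, 28, 38, 39, 42]

Final sorted array: [13, 16, 16, 19, 28, 38, 39, 42]

The merge sort proceeds by recursively splitting the array and merging sorted halves.
After all merges, the sorted array is [13, 16, 16, 19, 28, 38, 39, 42].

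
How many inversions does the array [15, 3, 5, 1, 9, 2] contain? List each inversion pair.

Finding inversions in [15, 3, 5, 1, 9, 2]:

(0, 1): arr[0]=15 > arr[1]=3
(0, 2): arr[0]=15 > arr[2]=5
(0, 3): arr[0]=15 > arr[3]=1
(0, 4): arr[0]=15 > arr[4]=9
(0, 5): arr[0]=15 > arr[5]=2
(1, 3): arr[1]=3 > arr[3]=1
(1, 5): arr[1]=3 > arr[5]=2
(2, 3): arr[2]=5 > arr[3]=1
(2, 5): arr[2]=5 > arr[5]=2
(4, 5): arr[4]=9 > arr[5]=2

Total inversions: 10

The array has 10 inversion(s): (0,1), (0,2), (0,3), (0,4), (0,5), (1,3), (1,5), (2,3), (2,5), (4,5). Each pair (i,j) satisfies i < j and arr[i] > arr[j].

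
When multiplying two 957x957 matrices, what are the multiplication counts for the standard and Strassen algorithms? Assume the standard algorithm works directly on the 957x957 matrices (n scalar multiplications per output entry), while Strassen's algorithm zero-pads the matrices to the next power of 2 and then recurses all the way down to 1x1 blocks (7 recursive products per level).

Matrix multiplication for 957x957 matrices:

Strassen's algorithm requires power-of-2 dimensions. Pad 957x957 to 1024x1024 (next power of 2).

Standard algorithm: 957^3 = 876467493 multiplications
Strassen's algorithm: 7^(log2(1024)) = 7^10 = 282475249 multiplications
Savings: 876467493 - 282475249 = 593992244 multiplications

Standard: 876467493 multiplications (957^3). Strassen: 282475249 multiplications (7^10, after padding to 1024x1024). Strassen reduces 8 recursive multiplications to 7 at each level.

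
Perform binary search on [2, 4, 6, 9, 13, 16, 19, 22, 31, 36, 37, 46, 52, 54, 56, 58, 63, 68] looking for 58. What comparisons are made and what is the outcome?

Binary search for 58 in [2, 4, 6, 9, 13, 16, 19, 22, 31, 36, 37, 46, 52, 54, 56, 58, 63, 68]:

lo=0, hi=17, mid=8, arr[mid]=31 -> 31 < 58, search right half
lo=9, hi=17, mid=13, arr[mid]=54 -> 54 < 58, search right half
lo=14, hi=17, mid=15, arr[mid]=58 -> Found target at index 15!

Binary search finds 58 at index 15 after 3 comparisons. The search repeatedly halves the search space by comparing with the middle element.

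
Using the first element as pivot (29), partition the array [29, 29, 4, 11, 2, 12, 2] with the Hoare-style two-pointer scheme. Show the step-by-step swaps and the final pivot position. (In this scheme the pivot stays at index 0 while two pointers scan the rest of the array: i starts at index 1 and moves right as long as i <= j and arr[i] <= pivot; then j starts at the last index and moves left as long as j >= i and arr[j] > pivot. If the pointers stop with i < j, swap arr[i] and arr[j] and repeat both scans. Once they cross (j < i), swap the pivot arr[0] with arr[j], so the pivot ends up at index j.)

Hoare-style two-pointer partition with pivot = 29:

Initial array: [29, 29, 4, 11, 2, 12, 2]

Pointers start at i = 1, j = 6.
i ends at 7, j ends at 6: the pointers have crossed (j < i), so scanning stops.

Swap pivot arr[0] with arr[6] to place pivot at position 6: [2, 29, 4, 11, 2, 12, 29]
Pivot position: 6

After partitioning with pivot 29, the array becomes [2, 29, 4, 11, 2, 12, 29]. The pivot is placed at index 6. All elements to the left of the pivot are <= 29, and all elements to the right are > 29.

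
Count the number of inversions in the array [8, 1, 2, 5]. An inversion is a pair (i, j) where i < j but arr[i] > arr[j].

Finding inversions in [8, 1, 2, 5]:

(0, 1): arr[0]=8 > arr[1]=1
(0, 2): arr[0]=8 > arr[2]=2
(0, 3): arr[0]=8 > arr[3]=5

Total inversions: 3

The array has 3 inversion(s): (0,1), (0,2), (0,3). Each pair (i,j) satisfies i < j and arr[i] > arr[j].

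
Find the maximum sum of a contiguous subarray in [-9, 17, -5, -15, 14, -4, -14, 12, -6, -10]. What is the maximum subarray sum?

Using Kadane's algorithm on [-9, 17, -5, -15, 14, -4, -14, 12, -6, -10]:

Scanning through the array:
Position 1 (value 17): max_ending_here = 17, max_so_far = 17
Position 2 (value -5): max_ending_here = 12, max_so_far = 17
Position 3 (value -15): max_ending_here = -3, max_so_far = 17
Position 4 (value 14): max_ending_here = 14, max_so_far = 17
Position 5 (value -4): max_ending_here = 10, max_so_far = 17
Position 6 (value -14): max_ending_here = -4, max_so_far = 17
Position 7 (value 12): max_ending_here = 12, max_so_far = 17
Position 8 (value -6): max_ending_here = 6, max_so_far = 17
Position 9 (value -10): max_ending_here = -4, max_so_far = 17

Maximum subarray: [17]
Maximum sum: 17

The maximum subarray is [17] with sum 17. This subarray runs from index 1 to index 1.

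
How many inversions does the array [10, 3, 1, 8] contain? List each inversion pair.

Finding inversions in [10, 3, 1, 8]:

(0, 1): arr[0]=10 > arr[1]=3
(0, 2): arr[0]=10 > arr[2]=1
(0, 3): arr[0]=10 > arr[3]=8
(1, 2): arr[1]=3 > arr[2]=1

Total inversions: 4

The array has 4 inversion(s): (0,1), (0,2), (0,3), (1,2). Each pair (i,j) satisfies i < j and arr[i] > arr[j].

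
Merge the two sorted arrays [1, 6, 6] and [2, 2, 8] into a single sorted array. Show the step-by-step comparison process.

Merging process:

Compare 1 vs 2: take 1 from left. Merged: [1]
Compare 6 vs 2: take 2 from right. Merged: [1, 2]
Compare 6 vs 2: take 2 from right. Merged: [1, 2, 2]
Compare 6 vs 8: take 6 from left. Merged: [1, 2, 2, 6]
Compare 6 vs 8: take 6 from left. Merged: [1, 2, 2, 6, 6]
Append remaining from right: [8]. Merged: [1, 2, 2, 6, 6, 8]

Final merged array: [1, 2, 2, 6, 6, 8]
Total comparisons: 5

The merged array is [1, 2, 2, 6, 6, 8], requiring 5 comparisons. The merge step runs in O(n) time where n is the total number of elements.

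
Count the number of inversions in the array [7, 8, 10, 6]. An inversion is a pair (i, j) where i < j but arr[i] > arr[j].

Finding inversions in [7, 8, 10, 6]:

(0, 3): arr[0]=7 > arr[3]=6
(1, 3): arr[1]=8 > arr[3]=6
(2, 3): arr[2]=10 > arr[3]=6

Total inversions: 3

The array has 3 inversion(s): (0,3), (1,3), (2,3). Each pair (i,j) satisfies i < j and arr[i] > arr[j].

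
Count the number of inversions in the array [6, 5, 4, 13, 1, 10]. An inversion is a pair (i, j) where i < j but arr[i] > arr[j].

Finding inversions in [6, 5, 4, 13, 1, 10]:

(0, 1): arr[0]=6 > arr[1]=5
(0, 2): arr[0]=6 > arr[2]=4
(0, 4): arr[0]=6 > arr[4]=1
(1, 2): arr[1]=5 > arr[2]=4
(1, 4): arr[1]=5 > arr[4]=1
(2, 4): arr[2]=4 > arr[4]=1
(3, 4): arr[3]=13 > arr[4]=1
(3, 5): arr[3]=13 > arr[5]=10

Total inversions: 8

The array has 8 inversion(s): (0,1), (0,2), (0,4), (1,2), (1,4), (2,4), (3,4), (3,5). Each pair (i,j) satisfies i < j and arr[i] > arr[j].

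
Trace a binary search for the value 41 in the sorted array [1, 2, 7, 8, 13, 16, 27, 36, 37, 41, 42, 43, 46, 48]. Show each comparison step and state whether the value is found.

Binary search for 41 in [1, 2, 7, 8, 13, 16, 27, 36, 37, 41, 42, 43, 46, 48]:

lo=0, hi=13, mid=6, arr[mid]=27 -> 27 < 41, search right half
lo=7, hi=13, mid=10, arr[mid]=42 -> 42 > 41, search left half
lo=7, hi=9, mid=8, arr[mid]=37 -> 37 < 41, search right half
lo=9, hi=9, mid=9, arr[mid]=41 -> Found target at index 9!

Binary search finds 41 at index 9 after 4 comparisons. The search repeatedly halves the search space by comparing with the middle element.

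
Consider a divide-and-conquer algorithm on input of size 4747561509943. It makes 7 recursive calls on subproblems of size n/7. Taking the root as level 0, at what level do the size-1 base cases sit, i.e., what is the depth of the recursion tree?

For divide and conquer with division factor 7:

Problem sizes at each level:
Level 0: 4747561509943
Level 1: 678223072849
Level 2: 96889010407
Level 3: 13841287201
Level 4: 1977326743
Level 5: 282475249
Level 6: 40353607
Level 7: 5764801
Level 8: 823543
Level 9: 117649
Level 10: 16807
Level 11: 2401
Level 12: 343
Level 13: 49
Level 14: 7
Level 15: 1

The root is level 0 and the size-1 base case is level 15 (the tree spans levels 0 through 15, i.e. 16 levels counting the root), so the depth is the number of divisions: log_7(4747561509943) = 15

The recursion tree depth is log_7(4747561509943) = 15. At each level, the problem size is divided by 7, so it takes 15 divisions to reduce to a base case of size 1. The algorithm makes 7 recursive calls at each level.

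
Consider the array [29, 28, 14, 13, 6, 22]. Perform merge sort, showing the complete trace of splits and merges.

Merge sort trace:

Split: [29, 28, 14, 13, 6, 22] -> [29, 28, 14] and [13, 6, 22]
  Split: [29, 28, 14] -> [29] and [28, 14]
    Split: [28, 14] -> [28] and [14]
    Merge: [28] + [14] -> [14, 28]
  Merge: [29] + [14, 28] -> [14, 28, 29]
  Split: [13, 6, 22] -> [13] and [6, 22]
    Split: [6, 22] -> [6] and [22]
    Merge: [6] + [22] -> [6, 22]
  Merge: [13] + [6, 22] -> [6, 13, 22]
Merge: [14, 28, 29] + [6, 13, 22] -> [6, 13, 14, 22, 28, 29]

Final sorted array: [6, 13, 14, 22, 28, 29]

The merge sort proceeds by recursively splitting the array and merging sorted halves.
After all merges, the sorted array is [6, 13, 14, 22, 28, 29].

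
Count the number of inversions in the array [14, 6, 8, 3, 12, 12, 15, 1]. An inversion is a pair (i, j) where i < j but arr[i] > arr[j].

Finding inversions in [14, 6, 8, 3, 12, 12, 15, 1]:

(0, 1): arr[0]=14 > arr[1]=6
(0, 2): arr[0]=14 > arr[2]=8
(0, 3): arr[0]=14 > arr[3]=3
(0, 4): arr[0]=14 > arr[4]=12
(0, 5): arr[0]=14 > arr[5]=12
(0, 7): arr[0]=14 > arr[7]=1
(1, 3): arr[1]=6 > arr[3]=3
(1, 7): arr[1]=6 > arr[7]=1
(2, 3): arr[2]=8 > arr[3]=3
(2, 7): arr[2]=8 > arr[7]=1
(3, 7): arr[3]=3 > arr[7]=1
(4, 7): arr[4]=12 > arr[7]=1
(5, 7): arr[5]=12 > arr[7]=1
(6, 7): arr[6]=15 > arr[7]=1

Total inversions: 14

The array has 14 inversion(s): (0,1), (0,2), (0,3), (0,4), (0,5), (0,7), (1,3), (1,7), (2,3), (2,7), (3,7), (4,7), (5,7), (6,7). Each pair (i,j) satisfies i < j and arr[i] > arr[j].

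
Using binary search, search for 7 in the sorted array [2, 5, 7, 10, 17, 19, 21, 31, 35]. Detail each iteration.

Binary search for 7 in [2, 5, 7, 10, 17, 19, 21, 31, 35]:

lo=0, hi=8, mid=4, arr[mid]=17 -> 17 > 7, search left half
lo=0, hi=3, mid=1, arr[mid]=5 -> 5 < 7, search right half
lo=2, hi=3, mid=2, arr[mid]=7 -> Found target at index 2!

Binary search finds 7 at index 2 after 3 comparisons. The search repeatedly halves the search space by comparing with the middle element.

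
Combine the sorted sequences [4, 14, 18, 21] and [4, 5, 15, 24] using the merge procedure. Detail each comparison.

Merging process:

Compare 4 vs 4: take 4 from left. Merged: [4]
Compare 14 vs 4: take 4 from right. Merged: [4, 4]
Compare 14 vs 5: take 5 from right. Merged: [4, 4, 5]
Compare 14 vs 15: take 14 from left. Merged: [4, 4, 5, 14]
Compare 18 vs 15: take 15 from right. Merged: [4, 4, 5, 14, 15]
Compare 18 vs 24: take 18 from left. Merged: [4, 4, 5, 14, 15, 18]
Compare 21 vs 24: take 21 from left. Merged: [4, 4, 5, 14, 15, 18, 21]
Append remaining from right: [24]. Merged: [4, 4, 5, 14, 15, 18, 21, 24]

Final merged array: [4, 4, 5, 14, 15, 18, 21, 24]
Total comparisons: 7

The merged array is [4, 4, 5, 14, 15, 18, 21, 24], requiring 7 comparisons. The merge step runs in O(n) time where n is the total number of elements.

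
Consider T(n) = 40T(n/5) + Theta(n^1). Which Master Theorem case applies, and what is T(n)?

Master Theorem for T(n) = 40T(n/5) + O(n^1):

a = 40, b = 5, c = 1
log_b(a) = log_5(40) = 2.2920

Case 1: c = 1 < log_5(40) = 2.2920
T(n) = O(n^(log_5 40))

For T(n) = 40T(n/5) + O(n^1): log_5(40) = 2.2920. This is Case 1 of the Master Theorem (c < log_b(a), work dominated by leaves), giving O(n^(log_5 40)).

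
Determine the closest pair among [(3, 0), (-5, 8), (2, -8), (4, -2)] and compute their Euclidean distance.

Computing all pairwise distances among 4 points:

d((3, 0), (-5, 8)) = 11.3137
d((3, 0), (2, -8)) = 8.0623
d((3, 0), (4, -2)) = 2.2361 <-- minimum
d((-5, 8), (2, -8)) = 17.4642
d((-5, 8), (4, -2)) = 13.4536
d((2, -8), (4, -2)) = 6.3246

Closest pair: (3, 0) and (4, -2) with distance 2.2361

The closest pair is (3, 0) and (4, -2) with Euclidean distance 2.2361. For 4 points, brute-force pairwise comparison is shown above. For large n, the divide-and-conquer algorithm (sort by x, recurse on halves, check the dividing strip) achieves O(n log n).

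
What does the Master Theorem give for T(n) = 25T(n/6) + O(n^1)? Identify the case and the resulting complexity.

Master Theorem for T(n) = 25T(n/6) + O(n^1):

a = 25, b = 6, c = 1
log_b(a) = log_6(25) = 1.7965

Case 1: c = 1 < log_6(25) = 1.7965
T(n) = O(n^(log_6 25))

For T(n) = 25T(n/6) + O(n^1): log_6(25) = 1.7965. This is Case 1 of the Master Theorem (c < log_b(a), work dominated by leaves), giving O(n^(log_6 25)).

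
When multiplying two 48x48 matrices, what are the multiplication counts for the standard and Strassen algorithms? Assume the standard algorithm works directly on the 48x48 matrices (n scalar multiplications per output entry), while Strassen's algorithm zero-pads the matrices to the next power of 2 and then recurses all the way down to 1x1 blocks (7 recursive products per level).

Matrix multiplication for 48x48 matrices:

Strassen's algorithm requires power-of-2 dimensions. Pad 48x48 to 64x64 (next power of 2).

Standard algorithm: 48^3 = 110592 multiplications
Strassen's algorithm: 7^(log2(64)) = 7^6 = 117649 multiplications
Difference: 110592 - 117649 = -7057 (Strassen uses MORE here due to padding overhead — for small or just-over-power-of-2 n, padding can outweigh the per-level savings)

Standard: 110592 multiplications (48^3). Strassen: 117649 multiplications (7^6, after padding to 64x64). Strassen reduces 8 recursive multiplications to 7 at each level.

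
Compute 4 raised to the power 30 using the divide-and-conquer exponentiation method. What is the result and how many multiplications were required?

Computing 4^30 by squaring (build up from 4^1; each line after the first costs one multiplication):

4^1 = 4
4^2 = (4^1)^2 = 4^2 = 16
4^3 = 4 * 4^2 = 4 * 16 = 64
4^6 = (4^3)^2 = 64^2 = 4096
4^7 = 4 * 4^6 = 4 * 4096 = 16384
4^14 = (4^7)^2 = 16384^2 = 268435456
4^15 = 4 * 4^14 = 4 * 268435456 = 1073741824
4^30 = (4^15)^2 = 1073741824^2 = 1152921504606846976

Result: 1152921504606846976
Multiplications needed: 7 (7 lines after 4^1)

4^30 = 1152921504606846976. Using exponentiation by squaring, this requires 7 multiplications. The key idea: if the exponent is even, square the half-power; if odd, multiply by the base once.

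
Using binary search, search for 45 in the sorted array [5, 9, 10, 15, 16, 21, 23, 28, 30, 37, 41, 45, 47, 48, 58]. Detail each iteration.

Binary search for 45 in [5, 9, 10, 15, 16, 21, 23, 28, 30, 37, 41, 45, 47, 48, 58]:

lo=0, hi=14, mid=7, arr[mid]=28 -> 28 < 45, search right half
lo=8, hi=14, mid=11, arr[mid]=45 -> Found target at index 11!

Binary search finds 45 at index 11 after 2 comparisons. The search repeatedly halves the search space by comparing with the middle element.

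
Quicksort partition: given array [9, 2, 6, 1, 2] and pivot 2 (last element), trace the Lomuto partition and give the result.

Lomuto partition with pivot = 2:

Initial array: [9, 2, 6, 1, 2]

arr[0]=9 > 2: no swap
arr[1]=2 <= 2: swap with position 0, array becomes [2, 9, 6, 1, 2]
arr[2]=6 > 2: no swap
arr[3]=1 <= 2: swap with position 1, array becomes [2, 1, 6, 9, 2]

Place pivot at position 2: [2, 1, 2, 9, 6]
Pivot position: 2

After partitioning with pivot 2, the array becomes [2, 1, 2, 9, 6]. The pivot is placed at index 2. All elements to the left of the pivot are <= 2, and all elements to the right are > 2.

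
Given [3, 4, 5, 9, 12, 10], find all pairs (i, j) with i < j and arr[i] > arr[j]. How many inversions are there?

Finding inversions in [3, 4, 5, 9, 12, 10]:

(4, 5): arr[4]=12 > arr[5]=10

Total inversions: 1

The array has 1 inversion(s): (4,5). Each pair (i,j) satisfies i < j and arr[i] > arr[j].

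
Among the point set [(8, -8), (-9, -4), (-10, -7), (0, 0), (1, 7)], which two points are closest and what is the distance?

Computing all pairwise distances among 5 points:

d((8, -8), (-9, -4)) = 17.4642
d((8, -8), (-10, -7)) = 18.0278
d((8, -8), (0, 0)) = 11.3137
d((8, -8), (1, 7)) = 16.5529
d((-9, -4), (-10, -7)) = 3.1623 <-- minimum
d((-9, -4), (0, 0)) = 9.8489
d((-9, -4), (1, 7)) = 14.8661
d((-10, -7), (0, 0)) = 12.2066
d((-10, -7), (1, 7)) = 17.8045
d((0, 0), (1, 7)) = 7.0711

Closest pair: (-9, -4) and (-10, -7) with distance 3.1623

The closest pair is (-9, -4) and (-10, -7) with Euclidean distance 3.1623. For 5 points, brute-force pairwise comparison is shown above. For large n, the divide-and-conquer algorithm (sort by x, recurse on halves, check the dividing strip) achieves O(n log n).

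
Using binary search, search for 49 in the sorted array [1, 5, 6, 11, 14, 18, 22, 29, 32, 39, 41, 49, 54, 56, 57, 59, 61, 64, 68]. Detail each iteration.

Binary search for 49 in [1, 5, 6, 11, 14, 18, 22, 29, 32, 39, 41, 49, 54, 56, 57, 59, 61, 64, 68]:

lo=0, hi=18, mid=9, arr[mid]=39 -> 39 < 49, search right half
lo=10, hi=18, mid=14, arr[mid]=57 -> 57 > 49, search left half
lo=10, hi=13, mid=11, arr[mid]=49 -> Found target at index 11!

Binary search finds 49 at index 11 after 3 comparisons. The search repeatedly halves the search space by comparing with the middle element.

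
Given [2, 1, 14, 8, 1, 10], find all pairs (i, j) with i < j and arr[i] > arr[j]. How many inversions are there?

Finding inversions in [2, 1, 14, 8, 1, 10]:

(0, 1): arr[0]=2 > arr[1]=1
(0, 4): arr[0]=2 > arr[4]=1
(2, 3): arr[2]=14 > arr[3]=8
(2, 4): arr[2]=14 > arr[4]=1
(2, 5): arr[2]=14 > arr[5]=10
(3, 4): arr[3]=8 > arr[4]=1

Total inversions: 6

The array has 6 inversion(s): (0,1), (0,4), (2,3), (2,4), (2,5), (3,4). Each pair (i,j) satisfies i < j and arr[i] > arr[j].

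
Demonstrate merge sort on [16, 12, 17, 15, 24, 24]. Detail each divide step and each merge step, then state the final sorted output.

Merge sort trace:

Split: [16, 12, 17, 15, 24, 24] -> [16, 12, 17] and [15, 24, 24]
  Split: [16, 12, 17] -> [16] and [12, 17]
    Split: [12, 17] -> [12] and [17]
    Merge: [12] + [17] -> [12, 17]
  Merge: [16] + [12, 17] -> [12, 16, 17]
  Split: [15, 24, 24] -> [15] and [24, 24]
    Split: [24, 24] -> [24] and [24]
    Merge: [24] + [24] -> [24, 24]
  Merge: [15] + [24, 24] -> [15, 24, 24]
Merge: [12, 16, 17] + [15, 24, 24] -> [12, 15, 16, 17, 24, 24]

Final sorted array: [12, 15, 16, 17, 24, 24]

The merge sort proceeds by recursively splitting the array and merging sorted halves.
After all merges, the sorted array is [12, 15, 16, 17, 24, 24].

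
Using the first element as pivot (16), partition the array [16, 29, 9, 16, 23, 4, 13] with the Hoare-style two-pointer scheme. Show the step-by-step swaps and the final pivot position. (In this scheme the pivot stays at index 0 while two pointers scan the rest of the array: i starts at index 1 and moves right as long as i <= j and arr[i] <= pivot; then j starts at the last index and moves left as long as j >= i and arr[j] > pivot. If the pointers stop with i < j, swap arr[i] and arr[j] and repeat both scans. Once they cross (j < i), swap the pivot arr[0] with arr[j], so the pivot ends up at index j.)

Hoare-style two-pointer partition with pivot = 16:

Initial array: [16, 29, 9, 16, 23, 4, 13]

Pointers start at i = 1, j = 6.
i stops at index 1 (arr[1]=29 > 16), j stops at index 6 (arr[6]=13 <= 16): swap arr[1] and arr[6], array becomes [16, 13, 9, 16, 23, 4, 29]
i stops at index 4 (arr[4]=23 > 16), j stops at index 5 (arr[5]=4 <= 16): swap arr[4] and arr[5], array becomes [16, 13, 9, 16, 4, 23, 29]
i ends at 5, j ends at 4: the pointers have crossed (j < i), so scanning stops.

Swap pivot arr[0] with arr[4] to place pivot at position 4: [4, 13, 9, 16, 16, 23, 29]
Pivot position: 4

After partitioning with pivot 16, the array becomes [4, 13, 9, 16, 16, 23, 29]. The pivot is placed at index 4. All elements to the left of the pivot are <= 16, and all elements to the right are > 16.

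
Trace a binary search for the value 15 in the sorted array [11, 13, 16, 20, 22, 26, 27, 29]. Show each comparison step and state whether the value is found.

Binary search for 15 in [11, 13, 16, 20, 22, 26, 27, 29]:

lo=0, hi=7, mid=3, arr[mid]=20 -> 20 > 15, search left half
lo=0, hi=2, mid=1, arr[mid]=13 -> 13 < 15, search right half
lo=2, hi=2, mid=2, arr[mid]=16 -> 16 > 15, search left half
lo=2 > hi=1, target 15 not found

Binary search determines that 15 is not in the array after 3 comparisons. The search space was exhausted without finding the target.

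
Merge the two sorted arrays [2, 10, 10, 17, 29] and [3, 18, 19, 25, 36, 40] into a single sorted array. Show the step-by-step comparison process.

Merging process:

Compare 2 vs 3: take 2 from left. Merged: [2]
Compare 10 vs 3: take 3 from right. Merged: [2, 3]
Compare 10 vs 18: take 10 from left. Merged: [2, 3, 10]
Compare 10 vs 18: take 10 from left. Merged: [2, 3, 10, 10]
Compare 17 vs 18: take 17 from left. Merged: [2, 3, 10, 10, 17]
Compare 29 vs 18: take 18 from right. Merged: [2, 3, 10, 10, 17, 18]
Compare 29 vs 19: take 19 from right. Merged: [2, 3, 10, 10, 17, 18, 19]
Compare 29 vs 25: take 25 from right. Merged: [2, 3, 10, 10, 17, 18, 19, 25]
Compare 29 vs 36: take 29 from left. Merged: [2, 3, 10, 10, 17, 18, 19, 25, 29]
Append remaining from right: [36, 40]. Merged: [2, 3, 10, 10, 17, 18, 19, 25, 29, 36, 40]

Final merged array: [2, 3, 10, 10, 17, 18, 19, 25, 29, 36, 40]
Total comparisons: 9

The merged array is [2, 3, 10, 10, 17, 18, 19, 25, 29, 36, 40], requiring 9 comparisons. The merge step runs in O(n) time where n is the total number of elements.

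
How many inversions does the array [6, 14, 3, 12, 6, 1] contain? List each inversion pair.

Finding inversions in [6, 14, 3, 12, 6, 1]:

(0, 2): arr[0]=6 > arr[2]=3
(0, 5): arr[0]=6 > arr[5]=1
(1, 2): arr[1]=14 > arr[2]=3
(1, 3): arr[1]=14 > arr[3]=12
(1, 4): arr[1]=14 > arr[4]=6
(1, 5): arr[1]=14 > arr[5]=1
(2, 5): arr[2]=3 > arr[5]=1
(3, 4): arr[3]=12 > arr[4]=6
(3, 5): arr[3]=12 > arr[5]=1
(4, 5): arr[4]=6 > arr[5]=1

Total inversions: 10

The array has 10 inversion(s): (0,2), (0,5), (1,2), (1,3), (1,4), (1,5), (2,5), (3,4), (3,5), (4,5). Each pair (i,j) satisfies i < j and arr[i] > arr[j].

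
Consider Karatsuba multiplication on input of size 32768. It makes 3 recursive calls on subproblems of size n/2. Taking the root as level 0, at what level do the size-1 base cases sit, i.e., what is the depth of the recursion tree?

For divide and conquer with division factor 2:

Problem sizes at each level:
Level 0: 32768
Level 1: 16384
Level 2: 8192
Level 3: 4096
Level 4: 2048
Level 5: 1024
Level 6: 512
Level 7: 256
Level 8: 128
Level 9: 64
Level 10: 32
Level 11: 16
Level 12: 8
Level 13: 4
Level 14: 2
Level 15: 1

The root is level 0 and the size-1 base case is level 15 (the tree spans levels 0 through 15, i.e. 16 levels counting the root), so the depth is the number of divisions: log_2(32768) = 15

The recursion tree depth is log_2(32768) = 15. At each level, the problem size is divided by 2, so it takes 15 divisions to reduce to a base case of size 1. The algorithm makes 3 recursive calls at each level.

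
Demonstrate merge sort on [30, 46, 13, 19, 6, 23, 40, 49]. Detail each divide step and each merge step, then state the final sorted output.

Merge sort trace:

Split: [30, 46, 13, 19, 6, 23, 40, 49] -> [30, 46, 13, 19] and [6, 23, 40, 49]
  Split: [30, 46, 13, 19] -> [30, 46] and [13, 19]
    Split: [30, 46] -> [30] and [46]
    Merge: [30] + [46] -> [30, 46]
    Split: [13, 19] -> [13] and [19]
    Merge: [13] + [19] -> [13, 19]
  Merge: [30, 46] + [13, 19] -> [13, 19, 30, 46]
  Split: [6, 23, 40, 49] -> [6, 23] and [40, 49]
    Split: [6, 23] -> [6] and [23]
    Merge: [6] + [23] -> [6, 23]
    Split: [40, 49] -> [40] and [49]
    Merge: [40] + [49] -> [40, 49]
  Merge: [6, 23] + [40, 49] -> [6, 23, 40, 49]
Merge: [13, 19, 30, 46] + [6, 23, 40, 49] -> [6, 13, 19, 23, 30, 40, 46, 49]

Final sorted array: [6, 13, 19, 23, 30, 40, 46, 49]

The merge sort proceeds by recursively splitting the array and merging sorted halves.
After all merges, the sorted array is [6, 13, 19, 23, 30, 40, 46, 49].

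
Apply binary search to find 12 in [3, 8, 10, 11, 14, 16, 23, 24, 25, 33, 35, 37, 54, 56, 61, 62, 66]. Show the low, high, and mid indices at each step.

Binary search for 12 in [3, 8, 10, 11, 14, 16, 23, 24, 25, 33, 35, 37, 54, 56, 61, 62, 66]:

lo=0, hi=16, mid=8, arr[mid]=25 -> 25 > 12, search left half
lo=0, hi=7, mid=3, arr[mid]=11 -> 11 < 12, search right half
lo=4, hi=7, mid=5, arr[mid]=16 -> 16 > 12, search left half
lo=4, hi=4, mid=4, arr[mid]=14 -> 14 > 12, search left half
lo=4 > hi=3, target 12 not found

Binary search determines that 12 is not in the array after 4 comparisons. The search space was exhausted without finding the target.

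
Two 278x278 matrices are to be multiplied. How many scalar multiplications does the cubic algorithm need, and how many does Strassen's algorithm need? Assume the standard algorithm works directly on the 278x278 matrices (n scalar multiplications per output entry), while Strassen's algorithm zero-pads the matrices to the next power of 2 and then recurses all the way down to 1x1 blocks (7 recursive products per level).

Matrix multiplication for 278x278 matrices:

Strassen's algorithm requires power-of-2 dimensions. Pad 278x278 to 512x512 (next power of 2).

Standard algorithm: 278^3 = 21484952 multiplications
Strassen's algorithm: 7^(log2(512)) = 7^9 = 40353607 multiplications
Difference: 21484952 - 40353607 = -18868655 (Strassen uses MORE here due to padding overhead — for small or just-over-power-of-2 n, padding can outweigh the per-level savings)

Standard: 21484952 multiplications (278^3). Strassen: 40353607 multiplications (7^9, after padding to 512x512). Strassen reduces 8 recursive multiplications to 7 at each level.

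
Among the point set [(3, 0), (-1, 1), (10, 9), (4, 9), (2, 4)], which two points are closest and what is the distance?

Computing all pairwise distances among 5 points:

d((3, 0), (-1, 1)) = 4.1231 <-- minimum
d((3, 0), (10, 9)) = 11.4018
d((3, 0), (4, 9)) = 9.0554
d((3, 0), (2, 4)) = 4.1231 <-- minimum
d((-1, 1), (10, 9)) = 13.6015
d((-1, 1), (4, 9)) = 9.434
d((-1, 1), (2, 4)) = 4.2426
d((10, 9), (4, 9)) = 6.0
d((10, 9), (2, 4)) = 9.434
d((4, 9), (2, 4)) = 5.3852

Minimum distance: 4.1231 (tie among 2 pairs: (3, 0) and (-1, 1); (3, 0) and (2, 4))

The minimum Euclidean distance is 4.1231. There is a tie: 2 pairs achieve this minimum — (3, 0) and (-1, 1); (3, 0) and (2, 4). Any of these is a valid closest pair. For 5 points, brute-force pairwise comparison is shown above. For large n, the divide-and-conquer algorithm (sort by x, recurse on halves, check the dividing strip) achieves O(n log n).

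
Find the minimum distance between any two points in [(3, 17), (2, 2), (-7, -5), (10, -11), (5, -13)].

Computing all pairwise distances among 5 points:

d((3, 17), (2, 2)) = 15.0333
d((3, 17), (-7, -5)) = 24.1661
d((3, 17), (10, -11)) = 28.8617
d((3, 17), (5, -13)) = 30.0666
d((2, 2), (-7, -5)) = 11.4018
d((2, 2), (10, -11)) = 15.2643
d((2, 2), (5, -13)) = 15.2971
d((-7, -5), (10, -11)) = 18.0278
d((-7, -5), (5, -13)) = 14.4222
d((10, -11), (5, -13)) = 5.3852 <-- minimum

Closest pair: (10, -11) and (5, -13) with distance 5.3852

The closest pair is (10, -11) and (5, -13) with Euclidean distance 5.3852. For 5 points, brute-force pairwise comparison is shown above. For large n, the divide-and-conquer algorithm (sort by x, recurse on halves, check the dividing strip) achieves O(n log n).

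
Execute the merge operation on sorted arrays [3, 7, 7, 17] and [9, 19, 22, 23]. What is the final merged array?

Merging process:

Compare 3 vs 9: take 3 from left. Merged: [3]
Compare 7 vs 9: take 7 from left. Merged: [3, 7]
Compare 7 vs 9: take 7 from left. Merged: [3, 7, 7]
Compare 17 vs 9: take 9 from right. Merged: [3, 7, 7, 9]
Compare 17 vs 19: take 17 from left. Merged: [3, 7, 7, 9, 17]
Append remaining from right: [19, 22, 23]. Merged: [3, 7, 7, 9, 17, 19, 22, 23]

Final merged array: [3, 7, 7, 9, 17, 19, 22, 23]
Total comparisons: 5

The merged array is [3, 7, 7, 9, 17, 19, 22, 23], requiring 5 comparisons. The merge step runs in O(n) time where n is the total number of elements.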